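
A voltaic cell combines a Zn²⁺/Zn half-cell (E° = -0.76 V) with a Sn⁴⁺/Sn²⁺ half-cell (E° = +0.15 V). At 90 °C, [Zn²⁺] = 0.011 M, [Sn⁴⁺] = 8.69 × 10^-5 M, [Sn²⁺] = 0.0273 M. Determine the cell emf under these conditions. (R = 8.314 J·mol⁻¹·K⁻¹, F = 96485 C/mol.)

The Sn⁴⁺/Sn²⁺ couple has the higher reduction potential and acts as the cathode, so E°_cell = +0.15 − (-0.76) = 0.91 V.
Balancing electrons gives n = 2; the reaction quotient is Q = [Zn²⁺]·[Sn²⁺]/[Sn⁴⁺] = 3.46.
E = E° − (RT/nF) ln Q = 0.91 − (8.314×363)/(2×96485) × (1.240) = 0.910 − 0.019 = 0.891 V.

0.891 V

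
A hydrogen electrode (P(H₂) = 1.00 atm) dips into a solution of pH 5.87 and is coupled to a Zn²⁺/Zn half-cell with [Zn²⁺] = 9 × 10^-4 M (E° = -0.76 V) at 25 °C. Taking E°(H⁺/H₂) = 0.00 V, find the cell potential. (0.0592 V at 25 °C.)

0.50 V

The hydrogen couple is the cathode, so E°_cell = 0.76 V; n = 2.
[H⁺] = 10^(−5.87) = 1.3 × 10^-6 M, and Q = [Zn²⁺]·P(H₂) / [H⁺]^2 = 4.95 × 10^8.
E = E° − (0.0592/2) log Q = 0.76 − (0.0592/2)(8.694) = 0.503 V.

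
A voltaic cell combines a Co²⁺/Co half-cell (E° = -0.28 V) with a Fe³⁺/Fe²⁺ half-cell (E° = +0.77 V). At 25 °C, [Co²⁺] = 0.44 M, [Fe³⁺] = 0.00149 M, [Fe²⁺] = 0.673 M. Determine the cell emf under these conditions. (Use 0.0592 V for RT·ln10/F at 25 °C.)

0.903 V

The Fe³⁺/Fe²⁺ couple has the higher reduction potential and acts as the cathode, so E°_cell = +0.77 − (-0.28) = 1.05 V.
Balancing electrons gives n = 2; the reaction quotient is Q = [Co²⁺]·[Fe²⁺]^2/[Fe³⁺]^2 = 8.98 × 10^4.
At 25 °C, E = E° − (0.0592/n) log Q = 1.05 − (0.0592/2)(4.953) = 1.050 − 0.147 = 0.903 V.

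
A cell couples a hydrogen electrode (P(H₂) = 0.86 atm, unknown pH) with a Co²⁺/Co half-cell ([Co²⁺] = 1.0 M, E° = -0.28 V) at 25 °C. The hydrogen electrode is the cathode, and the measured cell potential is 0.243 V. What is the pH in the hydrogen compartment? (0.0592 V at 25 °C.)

E°_cell = 0.28 V and n = 2.
log Q = n(E° − E)/0.0592 = 2×(0.28 − 0.243)/0.0592 = 1.250.
With Q = [Co²⁺]·P(H₂) / [H⁺]^2, solving for [H⁺] gives log[H⁺] = -0.658, so pH = 0.66.

pH = 0.66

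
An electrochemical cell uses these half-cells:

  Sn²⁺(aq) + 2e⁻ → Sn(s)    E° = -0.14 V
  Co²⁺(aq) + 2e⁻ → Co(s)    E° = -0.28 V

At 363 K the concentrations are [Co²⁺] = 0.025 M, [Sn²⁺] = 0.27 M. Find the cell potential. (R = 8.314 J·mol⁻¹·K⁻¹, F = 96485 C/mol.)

The Sn²⁺/Sn couple has the higher reduction potential and acts as the cathode, so E°_cell = -0.14 − (-0.28) = 0.14 V.
Balancing electrons gives n = 2; the reaction quotient is Q = [Co²⁺]/[Sn²⁺] = 0.0926.
E = E° − (RT/nF) ln Q = 0.14 − (8.314×363)/(2×96485) × (-2.380) = 0.140 + 0.037 = 0.177 V.

0.177 V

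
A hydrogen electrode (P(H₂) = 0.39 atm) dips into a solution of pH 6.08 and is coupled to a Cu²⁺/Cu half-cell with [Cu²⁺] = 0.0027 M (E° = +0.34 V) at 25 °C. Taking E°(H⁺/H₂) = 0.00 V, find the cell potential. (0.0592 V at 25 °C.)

0.61 V

The Cu²⁺/Cu couple is the cathode, so E°_cell = 0.34 V; n = 2.
[H⁺] = 10^(−6.08) = 8.3 × 10^-7 M, and Q = [H⁺]^2 / ([Cu²⁺]·P(H₂)) = 6.57 × 10^-10.
E = E° − (0.0592/2) log Q = 0.34 − (0.0592/2)(-9.182) = 0.612 V.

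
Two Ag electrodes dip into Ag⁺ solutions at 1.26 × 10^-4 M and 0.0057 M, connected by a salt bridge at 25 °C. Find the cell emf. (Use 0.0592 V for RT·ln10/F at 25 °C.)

Both half-cells are Ag⁺/Ag, so E°_cell = 0. The concentrated side is the cathode; the cell reaction moves Ag⁺ from high to low concentration with n = 1.
Q = [Ag⁺]_dilute/[Ag⁺]_conc = 1.26 × 10^-4/0.0057 = 0.0221.
E = 0 − (0.0592/1) log Q = −(0.0592/1)(-1.656) = 0.0980 V.

0.098 V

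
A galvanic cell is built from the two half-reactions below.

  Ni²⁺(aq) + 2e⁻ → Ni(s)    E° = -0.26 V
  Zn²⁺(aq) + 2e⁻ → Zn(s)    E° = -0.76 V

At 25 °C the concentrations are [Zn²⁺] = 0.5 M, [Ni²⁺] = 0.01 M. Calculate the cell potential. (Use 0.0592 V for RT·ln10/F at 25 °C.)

0.450 V

The Ni²⁺/Ni couple has the higher reduction potential and acts as the cathode, so E°_cell = -0.26 − (-0.76) = 0.50 V.
Balancing electrons gives n = 2; the reaction quotient is Q = [Zn²⁺]/[Ni²⁺] = 50.0.
At 25 °C, E = E° − (0.0592/n) log Q = 0.50 − (0.0592/2)(1.699) = 0.500 − 0.050 = 0.450 V.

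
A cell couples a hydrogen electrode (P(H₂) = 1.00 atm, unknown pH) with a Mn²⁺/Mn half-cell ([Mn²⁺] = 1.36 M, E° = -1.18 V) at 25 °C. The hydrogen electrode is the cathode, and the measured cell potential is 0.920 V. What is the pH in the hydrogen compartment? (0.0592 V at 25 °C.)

E°_cell = 1.18 V and n = 2.
log Q = n(E° − E)/0.0592 = 2×(1.18 − 0.920)/0.0592 = 8.784.
With Q = [Mn²⁺]·P(H₂) / [H⁺]^2, solving for [H⁺] gives log[H⁺] = -4.325, so pH = 4.33.

pH = 4.33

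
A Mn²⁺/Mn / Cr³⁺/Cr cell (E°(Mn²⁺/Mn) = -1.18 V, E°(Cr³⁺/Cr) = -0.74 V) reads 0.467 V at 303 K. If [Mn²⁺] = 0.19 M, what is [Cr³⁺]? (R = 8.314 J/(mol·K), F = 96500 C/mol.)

From the Nernst equation, ln Q = nF(E° − E)/RT = 6×96500×(0.44 − 0.467)/(8.314×303) = -6.206, so Q = 0.00202.
With Q = [Mn²⁺]^3/[Cr³⁺]^2 and the known concentrations, [Cr³⁺]^2 in the denominator gives [Cr³⁺] = 1.8 M.

1.8 M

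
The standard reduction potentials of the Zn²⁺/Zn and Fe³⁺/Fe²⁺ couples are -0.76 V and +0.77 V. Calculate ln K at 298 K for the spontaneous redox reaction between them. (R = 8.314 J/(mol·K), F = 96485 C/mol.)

ln K = 119.2

E°_cell = +0.77 − (-0.76) = 1.53 V, with n = 2 electrons transferred.
At equilibrium E = 0, so the Nernst equation gives ln K = nFE°/RT = (2)(96485)(1.53)/((8.314)(298)) = 119.17.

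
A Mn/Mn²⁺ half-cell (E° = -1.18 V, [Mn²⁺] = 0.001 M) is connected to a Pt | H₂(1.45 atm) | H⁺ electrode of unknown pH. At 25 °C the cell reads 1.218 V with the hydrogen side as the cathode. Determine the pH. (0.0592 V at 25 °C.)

pH = 0.78

E°_cell = 1.18 V and n = 2.
log Q = n(E° − E)/0.0592 = 2×(1.18 − 1.218)/0.0592 = -1.284.
With Q = [Mn²⁺]·P(H₂) / [H⁺]^2, solving for [H⁺] gives log[H⁺] = -0.777, so pH = 0.78.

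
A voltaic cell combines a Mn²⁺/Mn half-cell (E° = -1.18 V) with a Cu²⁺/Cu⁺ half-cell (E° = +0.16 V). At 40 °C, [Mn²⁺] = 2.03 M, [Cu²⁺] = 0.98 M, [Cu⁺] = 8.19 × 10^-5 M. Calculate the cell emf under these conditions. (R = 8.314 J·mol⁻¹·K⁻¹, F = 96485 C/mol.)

1.58 V

The Cu²⁺/Cu⁺ couple has the higher reduction potential and acts as the cathode, so E°_cell = +0.16 − (-1.18) = 1.34 V.
Balancing electrons gives n = 2; the reaction quotient is Q = [Mn²⁺]·[Cu⁺]^2/[Cu²⁺]^2 = 1.42 × 10^-8.
E = E° − (RT/nF) ln Q = 1.34 − (8.314×313)/(2×96485) × (-18.072) = 1.340 + 0.244 = 1.584 V.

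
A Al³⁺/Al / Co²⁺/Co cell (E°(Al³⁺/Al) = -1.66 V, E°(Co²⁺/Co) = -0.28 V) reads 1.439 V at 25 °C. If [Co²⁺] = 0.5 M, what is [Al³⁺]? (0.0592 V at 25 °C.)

3.6 × 10^-4 M

From the Nernst equation, log Q = n(E° − E)/0.0592 = 6(1.38 − 1.439)/0.0592 = -5.980, so Q = 1.05 × 10^-6.
With Q = [Al³⁺]^2/[Co²⁺]^3 and the known concentrations, [Al³⁺]^2 in the numerator gives [Al³⁺] = 3.6 × 10^-4 M.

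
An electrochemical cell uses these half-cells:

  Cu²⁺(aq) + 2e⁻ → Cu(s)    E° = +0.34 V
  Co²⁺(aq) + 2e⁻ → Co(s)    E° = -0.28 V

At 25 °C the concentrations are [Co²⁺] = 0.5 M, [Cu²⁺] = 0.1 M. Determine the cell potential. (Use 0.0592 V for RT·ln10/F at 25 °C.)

The Cu²⁺/Cu couple has the higher reduction potential and acts as the cathode, so E°_cell = +0.34 − (-0.28) = 0.62 V.
Balancing electrons gives n = 2; the reaction quotient is Q = [Co²⁺]/[Cu²⁺] = 5.00.
At 25 °C, E = E° − (0.0592/n) log Q = 0.62 − (0.0592/2)(0.699) = 0.620 − 0.021 = 0.599 V.

0.599 V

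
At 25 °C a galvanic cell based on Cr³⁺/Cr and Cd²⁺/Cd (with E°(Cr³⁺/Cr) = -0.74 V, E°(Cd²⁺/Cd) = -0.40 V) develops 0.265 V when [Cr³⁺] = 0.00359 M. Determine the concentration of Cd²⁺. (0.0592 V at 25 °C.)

6.9 × 10^-5 M

From the Nernst equation, log Q = n(E° − E)/0.0592 = 6(0.34 − 0.265)/0.0592 = 7.601, so Q = 3.99 × 10^7.
With Q = [Cr³⁺]^2/[Cd²⁺]^3 and the known concentrations, [Cd²⁺]^3 in the denominator gives [Cd²⁺] = 6.9 × 10^-5 M.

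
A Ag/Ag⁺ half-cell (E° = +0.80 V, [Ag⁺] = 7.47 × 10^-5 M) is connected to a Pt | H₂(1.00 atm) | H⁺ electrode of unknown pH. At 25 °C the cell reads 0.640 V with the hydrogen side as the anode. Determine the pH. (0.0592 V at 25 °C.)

pH = 1.42

E°_cell = 0.80 V and n = 2.
log Q = n(E° − E)/0.0592 = 2×(0.80 − 0.640)/0.0592 = 5.405.
With Q = [H⁺]^2 / ([Ag⁺]^2·P(H₂)), solving for [H⁺] gives log[H⁺] = -1.424, so pH = 1.42.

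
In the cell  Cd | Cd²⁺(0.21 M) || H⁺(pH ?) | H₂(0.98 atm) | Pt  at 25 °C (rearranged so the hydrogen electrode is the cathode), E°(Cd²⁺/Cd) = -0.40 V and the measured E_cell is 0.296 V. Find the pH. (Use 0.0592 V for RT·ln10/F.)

pH = 2.10

E°_cell = 0.40 V and n = 2.
log Q = n(E° − E)/0.0592 = 2×(0.40 − 0.296)/0.0592 = 3.514.
With Q = [Cd²⁺]·P(H₂) / [H⁺]^2, solving for [H⁺] gives log[H⁺] = -2.100, so pH = 2.10.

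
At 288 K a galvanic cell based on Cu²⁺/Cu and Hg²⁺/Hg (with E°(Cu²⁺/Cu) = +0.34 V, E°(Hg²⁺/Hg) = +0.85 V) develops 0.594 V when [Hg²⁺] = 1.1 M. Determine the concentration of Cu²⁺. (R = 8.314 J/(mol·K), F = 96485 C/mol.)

From the Nernst equation, ln Q = nF(E° − E)/RT = 2×96485×(0.51 − 0.594)/(8.314×288) = -6.770, so Q = 0.00115.
With Q = [Cu²⁺]/[Hg²⁺] and the known concentrations, [Cu²⁺] in the numerator gives [Cu²⁺] = 0.0013 M.

0.0013 M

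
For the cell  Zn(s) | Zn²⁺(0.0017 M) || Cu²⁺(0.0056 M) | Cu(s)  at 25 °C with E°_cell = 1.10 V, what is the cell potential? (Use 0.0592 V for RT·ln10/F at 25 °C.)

1.12 V

Balancing electrons gives n = 2; the reaction quotient is Q = [Zn²⁺]/[Cu²⁺] = 0.304.
At 25 °C, E = E° − (0.0592/n) log Q = 1.10 − (0.0592/2)(-0.518) = 1.100 + 0.015 = 1.115 V.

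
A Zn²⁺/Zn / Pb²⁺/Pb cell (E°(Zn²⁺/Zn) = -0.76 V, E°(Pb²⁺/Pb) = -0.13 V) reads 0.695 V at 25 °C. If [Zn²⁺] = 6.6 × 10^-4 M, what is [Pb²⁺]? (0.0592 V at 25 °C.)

From the Nernst equation, log Q = n(E° − E)/0.0592 = 2(0.63 − 0.695)/0.0592 = -2.196, so Q = 0.00637.
With Q = [Zn²⁺]/[Pb²⁺] and the known concentrations, [Pb²⁺] in the denominator gives [Pb²⁺] = 0.1 M.

0.1 M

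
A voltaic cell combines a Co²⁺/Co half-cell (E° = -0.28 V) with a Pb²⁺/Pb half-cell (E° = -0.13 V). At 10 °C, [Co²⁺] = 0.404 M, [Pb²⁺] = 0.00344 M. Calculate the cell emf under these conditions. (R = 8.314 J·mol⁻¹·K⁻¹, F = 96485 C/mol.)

0.092 V

The Pb²⁺/Pb couple has the higher reduction potential and acts as the cathode, so E°_cell = -0.13 − (-0.28) = 0.15 V.
Balancing electrons gives n = 2; the reaction quotient is Q = [Co²⁺]/[Pb²⁺] = 117.
E = E° − (RT/nF) ln Q = 0.15 − (8.314×283)/(2×96485) × (4.766) = 0.150 − 0.058 = 0.092 V.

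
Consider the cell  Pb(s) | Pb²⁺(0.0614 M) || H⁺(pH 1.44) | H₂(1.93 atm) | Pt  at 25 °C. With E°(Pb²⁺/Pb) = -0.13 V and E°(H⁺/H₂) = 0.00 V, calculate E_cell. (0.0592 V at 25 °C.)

0.072 V

The hydrogen couple is the cathode, so E°_cell = 0.13 V; n = 2.
[H⁺] = 10^(−1.44) = 0.036 M, and Q = [Pb²⁺]·P(H₂) / [H⁺]^2 = 89.9.
E = E° − (0.0592/2) log Q = 0.13 − (0.0592/2)(1.954) = 0.072 V.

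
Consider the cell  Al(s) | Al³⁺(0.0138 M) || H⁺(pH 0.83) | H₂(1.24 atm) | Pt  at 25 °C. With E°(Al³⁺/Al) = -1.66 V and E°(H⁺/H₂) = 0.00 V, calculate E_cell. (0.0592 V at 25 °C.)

The hydrogen couple is the cathode, so E°_cell = 1.66 V; n = 6.
[H⁺] = 10^(−0.83) = 0.15 M, and Q = [Al³⁺]^2·P(H₂)^3 / [H⁺]^6 = 34.7.
E = E° − (0.0592/6) log Q = 1.66 − (0.0592/6)(1.540) = 1.645 V.

1.64 V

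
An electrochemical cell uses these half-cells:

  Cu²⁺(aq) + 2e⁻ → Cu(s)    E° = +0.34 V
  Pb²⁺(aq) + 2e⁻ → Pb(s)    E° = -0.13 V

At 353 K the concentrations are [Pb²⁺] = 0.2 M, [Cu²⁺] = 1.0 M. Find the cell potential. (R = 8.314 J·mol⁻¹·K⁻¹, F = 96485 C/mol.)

0.494 V

The Cu²⁺/Cu couple has the higher reduction potential and acts as the cathode, so E°_cell = +0.34 − (-0.13) = 0.47 V.
Balancing electrons gives n = 2; the reaction quotient is Q = [Pb²⁺]/[Cu²⁺] = 0.200.
E = E° − (RT/nF) ln Q = 0.47 − (8.314×353)/(2×96485) × (-1.609) = 0.470 + 0.024 = 0.494 V.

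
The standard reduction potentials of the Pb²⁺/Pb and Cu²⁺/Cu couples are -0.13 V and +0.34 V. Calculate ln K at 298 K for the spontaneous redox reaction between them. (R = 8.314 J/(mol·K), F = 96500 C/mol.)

ln K = 36.6

E°_cell = +0.34 − (-0.13) = 0.47 V, with n = 2 electrons transferred.
At equilibrium E = 0, so the Nernst equation gives ln K = nFE°/RT = (2)(96500)(0.47)/((8.314)(298)) = 36.61.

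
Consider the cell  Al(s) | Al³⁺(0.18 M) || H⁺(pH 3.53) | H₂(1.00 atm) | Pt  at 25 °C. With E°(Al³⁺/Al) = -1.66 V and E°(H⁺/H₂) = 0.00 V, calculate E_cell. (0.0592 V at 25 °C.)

The hydrogen couple is the cathode, so E°_cell = 1.66 V; n = 6.
[H⁺] = 10^(−3.53) = 3 × 10^-4 M, and Q = [Al³⁺]^2·P(H₂)^3 / [H⁺]^6 = 4.9 × 10^19.
E = E° − (0.0592/6) log Q = 1.66 − (0.0592/6)(19.691) = 1.466 V.

1.47 V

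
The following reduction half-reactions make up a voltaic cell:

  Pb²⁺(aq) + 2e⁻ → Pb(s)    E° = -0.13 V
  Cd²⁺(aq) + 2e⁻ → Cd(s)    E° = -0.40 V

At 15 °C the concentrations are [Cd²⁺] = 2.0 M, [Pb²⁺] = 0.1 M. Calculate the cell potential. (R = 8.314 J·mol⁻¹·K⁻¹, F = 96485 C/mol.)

The Pb²⁺/Pb couple has the higher reduction potential and acts as the cathode, so E°_cell = -0.13 − (-0.40) = 0.27 V.
Balancing electrons gives n = 2; the reaction quotient is Q = [Cd²⁺]/[Pb²⁺] = 20.0.
E = E° − (RT/nF) ln Q = 0.27 − (8.314×288)/(2×96485) × (2.996) = 0.270 − 0.037 = 0.233 V.

0.233 V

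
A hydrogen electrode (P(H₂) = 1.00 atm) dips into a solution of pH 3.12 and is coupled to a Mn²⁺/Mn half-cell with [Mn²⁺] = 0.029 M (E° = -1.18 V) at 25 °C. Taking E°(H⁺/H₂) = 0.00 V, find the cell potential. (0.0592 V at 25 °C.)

The hydrogen couple is the cathode, so E°_cell = 1.18 V; n = 2.
[H⁺] = 10^(−3.12) = 7.6 × 10^-4 M, and Q = [Mn²⁺]·P(H₂) / [H⁺]^2 = 5.04 × 10^4.
E = E° − (0.0592/2) log Q = 1.18 − (0.0592/2)(4.702) = 1.041 V.

1.04 V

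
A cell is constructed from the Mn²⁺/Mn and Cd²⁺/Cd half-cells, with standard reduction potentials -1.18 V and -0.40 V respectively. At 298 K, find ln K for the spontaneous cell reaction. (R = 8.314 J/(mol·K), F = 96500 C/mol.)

ln K = 60.8

E°_cell = -0.40 − (-1.18) = 0.78 V, with n = 2 electrons transferred.
At equilibrium E = 0, so the Nernst equation gives ln K = nFE°/RT = (2)(96500)(0.78)/((8.314)(298)) = 60.76.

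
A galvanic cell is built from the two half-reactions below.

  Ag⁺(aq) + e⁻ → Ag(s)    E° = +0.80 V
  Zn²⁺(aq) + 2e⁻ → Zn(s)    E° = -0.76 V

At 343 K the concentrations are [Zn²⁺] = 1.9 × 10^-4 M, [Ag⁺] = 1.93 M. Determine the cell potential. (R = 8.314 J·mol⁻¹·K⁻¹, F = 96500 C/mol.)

1.71 V

The Ag⁺/Ag couple has the higher reduction potential and acts as the cathode, so E°_cell = +0.80 − (-0.76) = 1.56 V.
Balancing electrons gives n = 2; the reaction quotient is Q = [Zn²⁺]/[Ag⁺]^2 = 5.1 × 10^-5.
E = E° − (RT/nF) ln Q = 1.56 − (8.314×343)/(2×96500) × (-9.884) = 1.560 + 0.146 = 1.706 V.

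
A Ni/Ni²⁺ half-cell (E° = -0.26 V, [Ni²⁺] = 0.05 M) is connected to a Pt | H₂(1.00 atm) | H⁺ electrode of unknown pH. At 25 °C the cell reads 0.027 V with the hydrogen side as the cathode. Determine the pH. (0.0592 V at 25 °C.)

E°_cell = 0.26 V and n = 2.
log Q = n(E° − E)/0.0592 = 2×(0.26 − 0.027)/0.0592 = 7.872.
With Q = [Ni²⁺]·P(H₂) / [H⁺]^2, solving for [H⁺] gives log[H⁺] = -4.586, so pH = 4.59.

pH = 4.59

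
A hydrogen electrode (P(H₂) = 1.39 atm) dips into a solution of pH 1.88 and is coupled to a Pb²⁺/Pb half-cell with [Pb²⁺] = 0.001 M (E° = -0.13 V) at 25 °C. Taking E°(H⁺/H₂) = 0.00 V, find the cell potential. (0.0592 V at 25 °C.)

0.10 V

The hydrogen couple is the cathode, so E°_cell = 0.13 V; n = 2.
[H⁺] = 10^(−1.88) = 0.013 M, and Q = [Pb²⁺]·P(H₂) / [H⁺]^2 = 8.00.
E = E° − (0.0592/2) log Q = 0.13 − (0.0592/2)(0.903) = 0.103 V.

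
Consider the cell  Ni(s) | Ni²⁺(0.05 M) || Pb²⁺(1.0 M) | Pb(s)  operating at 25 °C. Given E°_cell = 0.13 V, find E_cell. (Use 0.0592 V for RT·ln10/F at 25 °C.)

0.169 V

Balancing electrons gives n = 2; the reaction quotient is Q = [Ni²⁺]/[Pb²⁺] = 0.0500.
At 25 °C, E = E° − (0.0592/n) log Q = 0.13 − (0.0592/2)(-1.301) = 0.130 + 0.039 = 0.169 V.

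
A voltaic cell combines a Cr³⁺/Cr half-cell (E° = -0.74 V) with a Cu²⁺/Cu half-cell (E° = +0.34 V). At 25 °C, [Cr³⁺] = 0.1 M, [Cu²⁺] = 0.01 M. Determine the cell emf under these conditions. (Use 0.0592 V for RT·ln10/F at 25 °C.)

1.04 V

The Cu²⁺/Cu couple has the higher reduction potential and acts as the cathode, so E°_cell = +0.34 − (-0.74) = 1.08 V.
Balancing electrons gives n = 6; the reaction quotient is Q = [Cr³⁺]^2/[Cu²⁺]^3 = 1 × 10^4.
At 25 °C, E = E° − (0.0592/n) log Q = 1.08 − (0.0592/6)(4.000) = 1.080 − 0.039 = 1.041 V.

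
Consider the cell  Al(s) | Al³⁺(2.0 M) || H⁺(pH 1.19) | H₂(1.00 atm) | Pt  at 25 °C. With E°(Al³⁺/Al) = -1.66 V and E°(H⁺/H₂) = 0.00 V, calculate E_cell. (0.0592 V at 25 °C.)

The hydrogen couple is the cathode, so E°_cell = 1.66 V; n = 6.
[H⁺] = 10^(−1.19) = 0.065 M, and Q = [Al³⁺]^2·P(H₂)^3 / [H⁺]^6 = 5.52 × 10^7.
E = E° − (0.0592/6) log Q = 1.66 − (0.0592/6)(7.742) = 1.584 V.

1.58 V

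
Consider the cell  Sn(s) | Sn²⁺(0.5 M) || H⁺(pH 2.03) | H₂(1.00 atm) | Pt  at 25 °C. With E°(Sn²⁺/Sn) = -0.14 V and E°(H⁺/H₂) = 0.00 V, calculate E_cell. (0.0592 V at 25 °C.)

0.029 V

The hydrogen couple is the cathode, so E°_cell = 0.14 V; n = 2.
[H⁺] = 10^(−2.03) = 0.0093 M, and Q = [Sn²⁺]·P(H₂) / [H⁺]^2 = 5740.
E = E° − (0.0592/2) log Q = 0.14 − (0.0592/2)(3.759) = 0.029 V.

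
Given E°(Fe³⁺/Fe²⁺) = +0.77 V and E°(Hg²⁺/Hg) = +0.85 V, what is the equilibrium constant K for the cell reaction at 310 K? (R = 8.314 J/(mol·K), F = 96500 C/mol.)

E°_cell = +0.85 − (+0.77) = 0.08 V, with n = 2 electrons transferred.
At equilibrium E = 0, so the Nernst equation gives ln K = nFE°/RT = (2)(96500)(0.08)/((8.314)(310)) = 5.99.
K = e^5.99 = 400.

400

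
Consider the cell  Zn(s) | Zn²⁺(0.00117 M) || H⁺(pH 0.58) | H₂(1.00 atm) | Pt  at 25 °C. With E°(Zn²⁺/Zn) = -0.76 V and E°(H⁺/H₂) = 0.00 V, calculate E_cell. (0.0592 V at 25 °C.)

The hydrogen couple is the cathode, so E°_cell = 0.76 V; n = 2.
[H⁺] = 10^(−0.58) = 0.26 M, and Q = [Zn²⁺]·P(H₂) / [H⁺]^2 = 0.0169.
E = E° − (0.0592/2) log Q = 0.76 − (0.0592/2)(-1.772) = 0.812 V.

0.81 V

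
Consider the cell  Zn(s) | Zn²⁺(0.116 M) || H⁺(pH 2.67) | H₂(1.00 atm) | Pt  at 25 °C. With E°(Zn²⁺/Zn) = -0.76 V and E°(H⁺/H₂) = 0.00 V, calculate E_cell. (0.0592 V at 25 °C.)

The hydrogen couple is the cathode, so E°_cell = 0.76 V; n = 2.
[H⁺] = 10^(−2.67) = 0.0021 M, and Q = [Zn²⁺]·P(H₂) / [H⁺]^2 = 2.54 × 10^4.
E = E° − (0.0592/2) log Q = 0.76 − (0.0592/2)(4.404) = 0.630 V.

0.63 V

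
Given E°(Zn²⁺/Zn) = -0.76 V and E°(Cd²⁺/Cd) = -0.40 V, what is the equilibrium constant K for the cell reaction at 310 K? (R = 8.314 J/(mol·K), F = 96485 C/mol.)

5.1 × 10^11

E°_cell = -0.40 − (-0.76) = 0.36 V, with n = 2 electrons transferred.
At equilibrium E = 0, so the Nernst equation gives ln K = nFE°/RT = (2)(96485)(0.36)/((8.314)(310)) = 26.95.
K = e^26.95 = 5.1 × 10^11.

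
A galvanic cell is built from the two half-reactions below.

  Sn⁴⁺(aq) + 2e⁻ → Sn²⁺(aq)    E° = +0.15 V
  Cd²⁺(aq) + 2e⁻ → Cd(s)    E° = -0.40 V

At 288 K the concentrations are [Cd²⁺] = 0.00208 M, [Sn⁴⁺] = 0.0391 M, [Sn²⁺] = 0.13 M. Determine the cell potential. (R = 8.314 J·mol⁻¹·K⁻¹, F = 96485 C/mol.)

0.612 V

The Sn⁴⁺/Sn²⁺ couple has the higher reduction potential and acts as the cathode, so E°_cell = +0.15 − (-0.40) = 0.55 V.
Balancing electrons gives n = 2; the reaction quotient is Q = [Cd²⁺]·[Sn²⁺]/[Sn⁴⁺] = 0.00692.
E = E° − (RT/nF) ln Q = 0.55 − (8.314×288)/(2×96485) × (-4.974) = 0.550 + 0.062 = 0.612 V.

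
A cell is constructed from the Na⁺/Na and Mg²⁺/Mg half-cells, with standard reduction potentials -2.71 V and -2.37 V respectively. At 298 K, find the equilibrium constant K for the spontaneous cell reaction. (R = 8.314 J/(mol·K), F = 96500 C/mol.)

3.2 × 10^11

E°_cell = -2.37 − (-2.71) = 0.34 V, with n = 2 electrons transferred.
At equilibrium E = 0, so the Nernst equation gives ln K = nFE°/RT = (2)(96500)(0.34)/((8.314)(298)) = 26.49.
K = e^26.49 = 3.2 × 10^11.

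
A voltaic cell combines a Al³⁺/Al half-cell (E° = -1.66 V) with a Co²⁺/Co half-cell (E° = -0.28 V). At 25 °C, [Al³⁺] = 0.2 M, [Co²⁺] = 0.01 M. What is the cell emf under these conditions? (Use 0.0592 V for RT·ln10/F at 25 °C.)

The Co²⁺/Co couple has the higher reduction potential and acts as the cathode, so E°_cell = -0.28 − (-1.66) = 1.38 V.
Balancing electrons gives n = 6; the reaction quotient is Q = [Al³⁺]^2/[Co²⁺]^3 = 4 × 10^4.
At 25 °C, E = E° − (0.0592/n) log Q = 1.38 − (0.0592/6)(4.602) = 1.380 − 0.045 = 1.335 V.

1.33 V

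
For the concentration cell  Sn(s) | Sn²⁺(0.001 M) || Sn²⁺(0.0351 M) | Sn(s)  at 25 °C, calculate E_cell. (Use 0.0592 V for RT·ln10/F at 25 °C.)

Both half-cells are Sn²⁺/Sn, so E°_cell = 0. The concentrated side is the cathode; the cell reaction moves Sn²⁺ from high to low concentration with n = 2.
Q = [Sn²⁺]_dilute/[Sn²⁺]_conc = 0.001/0.0351 = 0.0285.
E = 0 − (0.0592/2) log Q = −(0.0592/2)(-1.545) = 0.0457 V.

0.046 V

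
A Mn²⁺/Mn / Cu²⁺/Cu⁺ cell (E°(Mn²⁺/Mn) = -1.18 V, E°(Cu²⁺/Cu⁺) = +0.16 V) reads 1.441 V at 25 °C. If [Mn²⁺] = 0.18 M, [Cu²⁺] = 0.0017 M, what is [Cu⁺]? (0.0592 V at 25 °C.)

From the Nernst equation, log Q = n(E° − E)/0.0592 = 2(1.34 − 1.441)/0.0592 = -3.412, so Q = 3.87 × 10^-4.
With Q = [Mn²⁺]·[Cu⁺]^2/[Cu²⁺]^2 and the known concentrations, [Cu⁺]^2 in the numerator gives [Cu⁺] = 7.9 × 10^-5 M.

7.9 × 10^-5 M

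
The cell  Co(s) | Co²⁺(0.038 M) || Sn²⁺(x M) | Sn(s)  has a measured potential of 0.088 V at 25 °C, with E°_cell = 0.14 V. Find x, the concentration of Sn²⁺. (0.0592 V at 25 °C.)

6.7 × 10^-4 M

From the Nernst equation, log Q = n(E° − E)/0.0592 = 2(0.14 − 0.088)/0.0592 = 1.757, so Q = 57.1.
With Q = [Co²⁺]/[Sn²⁺] and the known concentrations, [Sn²⁺] in the denominator gives [Sn²⁺] = 6.7 × 10^-4 M.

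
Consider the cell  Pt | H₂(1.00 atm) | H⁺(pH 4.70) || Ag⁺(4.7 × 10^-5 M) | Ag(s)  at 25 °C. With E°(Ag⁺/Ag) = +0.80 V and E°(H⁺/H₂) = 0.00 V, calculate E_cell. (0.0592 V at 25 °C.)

0.82 V

The Ag⁺/Ag couple is the cathode, so E°_cell = 0.80 V; n = 2.
[H⁺] = 10^(−4.70) = 2 × 10^-5 M, and Q = [H⁺]^2 / ([Ag⁺]^2·P(H₂)) = 0.180.
E = E° − (0.0592/2) log Q = 0.80 − (0.0592/2)(-0.744) = 0.822 V.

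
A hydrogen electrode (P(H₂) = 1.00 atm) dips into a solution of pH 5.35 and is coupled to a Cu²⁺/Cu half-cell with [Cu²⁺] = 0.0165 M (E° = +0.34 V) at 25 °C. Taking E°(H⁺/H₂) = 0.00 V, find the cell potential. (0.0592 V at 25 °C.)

0.60 V

The Cu²⁺/Cu couple is the cathode, so E°_cell = 0.34 V; n = 2.
[H⁺] = 10^(−5.35) = 4.5 × 10^-6 M, and Q = [H⁺]^2 / ([Cu²⁺]·P(H₂)) = 1.21 × 10^-9.
E = E° − (0.0592/2) log Q = 0.34 − (0.0592/2)(-8.917) = 0.604 V.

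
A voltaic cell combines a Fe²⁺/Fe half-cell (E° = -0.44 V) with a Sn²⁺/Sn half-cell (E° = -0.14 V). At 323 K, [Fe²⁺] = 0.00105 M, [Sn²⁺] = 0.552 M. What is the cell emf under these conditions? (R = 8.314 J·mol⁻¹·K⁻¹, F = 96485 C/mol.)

The Sn²⁺/Sn couple has the higher reduction potential and acts as the cathode, so E°_cell = -0.14 − (-0.44) = 0.30 V.
Balancing electrons gives n = 2; the reaction quotient is Q = [Fe²⁺]/[Sn²⁺] = 0.00190.
E = E° − (RT/nF) ln Q = 0.30 − (8.314×323)/(2×96485) × (-6.265) = 0.300 + 0.087 = 0.387 V.

0.387 V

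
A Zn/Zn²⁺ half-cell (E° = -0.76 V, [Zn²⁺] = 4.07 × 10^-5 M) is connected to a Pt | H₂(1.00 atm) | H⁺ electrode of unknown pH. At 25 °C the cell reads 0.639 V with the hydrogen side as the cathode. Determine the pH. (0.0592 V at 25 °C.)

pH = 4.24

E°_cell = 0.76 V and n = 2.
log Q = n(E° − E)/0.0592 = 2×(0.76 − 0.639)/0.0592 = 4.088.
With Q = [Zn²⁺]·P(H₂) / [H⁺]^2, solving for [H⁺] gives log[H⁺] = -4.239, so pH = 4.24.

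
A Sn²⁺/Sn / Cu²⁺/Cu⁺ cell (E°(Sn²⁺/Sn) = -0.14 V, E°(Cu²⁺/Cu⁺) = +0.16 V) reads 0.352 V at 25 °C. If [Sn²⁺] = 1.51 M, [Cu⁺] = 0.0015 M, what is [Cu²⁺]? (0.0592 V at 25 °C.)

From the Nernst equation, log Q = n(E° − E)/0.0592 = 2(0.30 − 0.352)/0.0592 = -1.757, so Q = 0.0175.
With Q = [Sn²⁺]·[Cu⁺]^2/[Cu²⁺]^2 and the known concentrations, [Cu²⁺]^2 in the denominator gives [Cu²⁺] = 0.014 M.

0.014 M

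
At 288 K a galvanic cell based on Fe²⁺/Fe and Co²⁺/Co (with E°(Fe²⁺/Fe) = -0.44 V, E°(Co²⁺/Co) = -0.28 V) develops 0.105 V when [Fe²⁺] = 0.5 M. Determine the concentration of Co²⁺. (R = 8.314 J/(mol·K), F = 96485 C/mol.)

0.0059 M

From the Nernst equation, ln Q = nF(E° − E)/RT = 2×96485×(0.16 − 0.105)/(8.314×288) = 4.433, so Q = 84.1.
With Q = [Fe²⁺]/[Co²⁺] and the known concentrations, [Co²⁺] in the denominator gives [Co²⁺] = 0.0059 M.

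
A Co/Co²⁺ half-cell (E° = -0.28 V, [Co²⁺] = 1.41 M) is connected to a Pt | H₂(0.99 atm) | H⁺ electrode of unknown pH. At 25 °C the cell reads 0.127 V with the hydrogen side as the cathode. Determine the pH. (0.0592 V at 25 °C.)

E°_cell = 0.28 V and n = 2.
log Q = n(E° − E)/0.0592 = 2×(0.28 − 0.127)/0.0592 = 5.169.
With Q = [Co²⁺]·P(H₂) / [H⁺]^2, solving for [H⁺] gives log[H⁺] = -2.512, so pH = 2.51.

pH = 2.51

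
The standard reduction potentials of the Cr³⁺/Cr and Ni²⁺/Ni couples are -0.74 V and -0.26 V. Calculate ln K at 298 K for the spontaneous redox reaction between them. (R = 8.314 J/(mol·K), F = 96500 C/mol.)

E°_cell = -0.26 − (-0.74) = 0.48 V, with n = 6 electrons transferred.
At equilibrium E = 0, so the Nernst equation gives ln K = nFE°/RT = (6)(96500)(0.48)/((8.314)(298)) = 112.17.

ln K = 112.2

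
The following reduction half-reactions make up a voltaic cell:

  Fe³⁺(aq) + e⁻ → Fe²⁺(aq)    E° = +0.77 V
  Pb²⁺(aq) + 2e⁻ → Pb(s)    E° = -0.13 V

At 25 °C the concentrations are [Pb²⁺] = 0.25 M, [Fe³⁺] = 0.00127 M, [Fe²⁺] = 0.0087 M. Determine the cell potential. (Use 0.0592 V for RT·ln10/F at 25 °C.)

0.868 V

The Fe³⁺/Fe²⁺ couple has the higher reduction potential and acts as the cathode, so E°_cell = +0.77 − (-0.13) = 0.90 V.
Balancing electrons gives n = 2; the reaction quotient is Q = [Pb²⁺]·[Fe²⁺]^2/[Fe³⁺]^2 = 11.7.
At 25 °C, E = E° − (0.0592/n) log Q = 0.90 − (0.0592/2)(1.069) = 0.900 − 0.032 = 0.868 V.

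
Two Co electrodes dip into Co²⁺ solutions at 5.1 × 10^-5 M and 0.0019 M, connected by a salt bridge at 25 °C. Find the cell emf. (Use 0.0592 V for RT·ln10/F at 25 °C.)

Both half-cells are Co²⁺/Co, so E°_cell = 0. The concentrated side is the cathode; the cell reaction moves Co²⁺ from high to low concentration with n = 2.
Q = [Co²⁺]_dilute/[Co²⁺]_conc = 5.1 × 10^-5/0.0019 = 0.0268.
E = 0 − (0.0592/2) log Q = −(0.0592/2)(-1.571) = 0.0465 V.

0.047 V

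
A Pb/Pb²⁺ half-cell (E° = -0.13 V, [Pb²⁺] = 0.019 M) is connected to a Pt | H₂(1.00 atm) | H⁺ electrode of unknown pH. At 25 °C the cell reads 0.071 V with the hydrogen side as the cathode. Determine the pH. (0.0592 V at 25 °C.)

pH = 1.86

E°_cell = 0.13 V and n = 2.
log Q = n(E° − E)/0.0592 = 2×(0.13 − 0.071)/0.0592 = 1.993.
With Q = [Pb²⁺]·P(H₂) / [H⁺]^2, solving for [H⁺] gives log[H⁺] = -1.857, so pH = 1.86.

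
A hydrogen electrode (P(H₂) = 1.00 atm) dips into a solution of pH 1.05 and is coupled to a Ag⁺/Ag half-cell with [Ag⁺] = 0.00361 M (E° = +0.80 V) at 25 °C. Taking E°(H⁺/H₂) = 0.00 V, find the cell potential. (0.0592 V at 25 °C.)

0.72 V

The Ag⁺/Ag couple is the cathode, so E°_cell = 0.80 V; n = 2.
[H⁺] = 10^(−1.05) = 0.089 M, and Q = [H⁺]^2 / ([Ag⁺]^2·P(H₂)) = 610.
E = E° − (0.0592/2) log Q = 0.80 − (0.0592/2)(2.785) = 0.718 V.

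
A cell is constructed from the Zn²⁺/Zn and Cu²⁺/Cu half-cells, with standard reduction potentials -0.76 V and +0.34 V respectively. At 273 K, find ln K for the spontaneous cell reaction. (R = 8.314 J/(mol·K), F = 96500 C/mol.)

E°_cell = +0.34 − (-0.76) = 1.10 V, with n = 2 electrons transferred.
At equilibrium E = 0, so the Nernst equation gives ln K = nFE°/RT = (2)(96500)(1.10)/((8.314)(273)) = 93.54.

ln K = 93.5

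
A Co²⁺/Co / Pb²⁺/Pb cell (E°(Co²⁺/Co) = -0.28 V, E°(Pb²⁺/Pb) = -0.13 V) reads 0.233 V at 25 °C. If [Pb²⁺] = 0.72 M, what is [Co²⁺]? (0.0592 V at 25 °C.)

0.0011 M

From the Nernst equation, log Q = n(E° − E)/0.0592 = 2(0.15 − 0.233)/0.0592 = -2.804, so Q = 0.00157.
With Q = [Co²⁺]/[Pb²⁺] and the known concentrations, [Co²⁺] in the numerator gives [Co²⁺] = 0.0011 M.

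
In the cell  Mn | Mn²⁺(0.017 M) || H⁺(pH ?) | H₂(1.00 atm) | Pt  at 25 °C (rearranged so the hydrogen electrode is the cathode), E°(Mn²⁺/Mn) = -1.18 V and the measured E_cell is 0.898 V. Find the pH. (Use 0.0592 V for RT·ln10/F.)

E°_cell = 1.18 V and n = 2.
log Q = n(E° − E)/0.0592 = 2×(1.18 − 0.898)/0.0592 = 9.527.
With Q = [Mn²⁺]·P(H₂) / [H⁺]^2, solving for [H⁺] gives log[H⁺] = -5.648, so pH = 5.65.

pH = 5.65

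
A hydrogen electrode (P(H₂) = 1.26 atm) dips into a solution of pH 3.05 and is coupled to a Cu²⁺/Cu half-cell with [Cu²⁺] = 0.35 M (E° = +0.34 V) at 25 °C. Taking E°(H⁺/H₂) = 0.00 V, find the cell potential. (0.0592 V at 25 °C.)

0.51 V

The Cu²⁺/Cu couple is the cathode, so E°_cell = 0.34 V; n = 2.
[H⁺] = 10^(−3.05) = 8.9 × 10^-4 M, and Q = [H⁺]^2 / ([Cu²⁺]·P(H₂)) = 1.8 × 10^-6.
E = E° − (0.0592/2) log Q = 0.34 − (0.0592/2)(-5.744) = 0.510 V.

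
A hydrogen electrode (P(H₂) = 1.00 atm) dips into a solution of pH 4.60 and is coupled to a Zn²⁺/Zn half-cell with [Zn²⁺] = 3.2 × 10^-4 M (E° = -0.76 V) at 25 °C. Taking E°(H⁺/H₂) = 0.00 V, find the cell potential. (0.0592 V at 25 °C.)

The hydrogen couple is the cathode, so E°_cell = 0.76 V; n = 2.
[H⁺] = 10^(−4.60) = 2.5 × 10^-5 M, and Q = [Zn²⁺]·P(H₂) / [H⁺]^2 = 5.07 × 10^5.
E = E° − (0.0592/2) log Q = 0.76 − (0.0592/2)(5.705) = 0.591 V.

0.59 V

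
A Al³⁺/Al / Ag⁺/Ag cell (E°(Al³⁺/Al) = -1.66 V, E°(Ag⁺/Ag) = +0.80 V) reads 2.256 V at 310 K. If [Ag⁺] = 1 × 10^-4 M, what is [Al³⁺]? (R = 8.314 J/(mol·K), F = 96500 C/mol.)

From the Nernst equation, ln Q = nF(E° − E)/RT = 3×96500×(2.46 − 2.256)/(8.314×310) = 22.914, so Q = 8.94 × 10^9.
With Q = [Al³⁺]/[Ag⁺]^3 and the known concentrations, [Al³⁺] in the numerator gives [Al³⁺] = 0.0089 M.

0.0089 M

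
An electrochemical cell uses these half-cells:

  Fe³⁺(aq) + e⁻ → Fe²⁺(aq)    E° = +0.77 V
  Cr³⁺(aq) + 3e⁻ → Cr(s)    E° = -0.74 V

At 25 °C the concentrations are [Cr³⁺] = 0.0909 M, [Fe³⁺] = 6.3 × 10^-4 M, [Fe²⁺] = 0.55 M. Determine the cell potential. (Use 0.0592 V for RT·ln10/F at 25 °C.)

The Fe³⁺/Fe²⁺ couple has the higher reduction potential and acts as the cathode, so E°_cell = +0.77 − (-0.74) = 1.51 V.
Balancing electrons gives n = 3; the reaction quotient is Q = [Cr³⁺]·[Fe²⁺]^3/[Fe³⁺]^3 = 6.05 × 10^7.
At 25 °C, E = E° − (0.0592/n) log Q = 1.51 − (0.0592/3)(7.782) = 1.510 − 0.154 = 1.356 V.

1.36 V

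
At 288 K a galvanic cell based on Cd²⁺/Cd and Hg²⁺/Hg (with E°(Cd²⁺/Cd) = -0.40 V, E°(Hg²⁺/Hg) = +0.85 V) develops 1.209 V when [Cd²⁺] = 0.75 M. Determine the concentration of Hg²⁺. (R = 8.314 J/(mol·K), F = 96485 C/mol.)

0.028 M

From the Nernst equation, ln Q = nF(E° − E)/RT = 2×96485×(1.25 − 1.209)/(8.314×288) = 3.304, so Q = 27.2.
With Q = [Cd²⁺]/[Hg²⁺] and the known concentrations, [Hg²⁺] in the denominator gives [Hg²⁺] = 0.028 M.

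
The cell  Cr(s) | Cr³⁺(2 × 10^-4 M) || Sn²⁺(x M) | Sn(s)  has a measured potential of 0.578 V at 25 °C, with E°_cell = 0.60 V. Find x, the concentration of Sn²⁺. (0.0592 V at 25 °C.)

From the Nernst equation, log Q = n(E° − E)/0.0592 = 6(0.60 − 0.578)/0.0592 = 2.230, so Q = 170.
With Q = [Cr³⁺]^2/[Sn²⁺]^3 and the known concentrations, [Sn²⁺]^3 in the denominator gives [Sn²⁺] = 6.2 × 10^-4 M.

6.2 × 10^-4 M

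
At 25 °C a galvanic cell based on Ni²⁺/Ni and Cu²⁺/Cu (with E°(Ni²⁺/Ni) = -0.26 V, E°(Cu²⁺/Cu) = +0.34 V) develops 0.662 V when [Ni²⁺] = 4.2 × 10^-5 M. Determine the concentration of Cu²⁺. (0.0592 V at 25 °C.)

0.0052 M

From the Nernst equation, log Q = n(E° − E)/0.0592 = 2(0.60 − 0.662)/0.0592 = -2.095, so Q = 0.00804.
With Q = [Ni²⁺]/[Cu²⁺] and the known concentrations, [Cu²⁺] in the denominator gives [Cu²⁺] = 0.0052 M.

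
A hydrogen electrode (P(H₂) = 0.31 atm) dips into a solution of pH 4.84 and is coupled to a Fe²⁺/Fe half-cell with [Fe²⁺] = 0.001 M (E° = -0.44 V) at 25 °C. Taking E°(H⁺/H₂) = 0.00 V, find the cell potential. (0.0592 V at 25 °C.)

0.26 V

The hydrogen couple is the cathode, so E°_cell = 0.44 V; n = 2.
[H⁺] = 10^(−4.84) = 1.4 × 10^-5 M, and Q = [Fe²⁺]·P(H₂) / [H⁺]^2 = 1.48 × 10^6.
E = E° − (0.0592/2) log Q = 0.44 − (0.0592/2)(6.171) = 0.257 V.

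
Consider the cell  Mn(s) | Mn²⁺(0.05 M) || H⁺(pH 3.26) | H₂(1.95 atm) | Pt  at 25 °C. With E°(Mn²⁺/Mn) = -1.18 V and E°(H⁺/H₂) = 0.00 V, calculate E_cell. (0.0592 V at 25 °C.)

The hydrogen couple is the cathode, so E°_cell = 1.18 V; n = 2.
[H⁺] = 10^(−3.26) = 5.5 × 10^-4 M, and Q = [Mn²⁺]·P(H₂) / [H⁺]^2 = 3.23 × 10^5.
E = E° − (0.0592/2) log Q = 1.18 − (0.0592/2)(5.509) = 1.017 V.

1.02 V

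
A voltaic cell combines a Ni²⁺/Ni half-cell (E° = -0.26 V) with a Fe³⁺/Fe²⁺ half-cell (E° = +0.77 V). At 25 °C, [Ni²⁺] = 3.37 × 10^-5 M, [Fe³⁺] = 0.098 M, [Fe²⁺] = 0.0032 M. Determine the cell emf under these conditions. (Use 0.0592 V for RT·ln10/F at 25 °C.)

1.25 V

The Fe³⁺/Fe²⁺ couple has the higher reduction potential and acts as the cathode, so E°_cell = +0.77 − (-0.26) = 1.03 V.
Balancing electrons gives n = 2; the reaction quotient is Q = [Ni²⁺]·[Fe²⁺]^2/[Fe³⁺]^2 = 3.59 × 10^-8.
At 25 °C, E = E° − (0.0592/n) log Q = 1.03 − (0.0592/2)(-7.445) = 1.030 + 0.220 = 1.250 V.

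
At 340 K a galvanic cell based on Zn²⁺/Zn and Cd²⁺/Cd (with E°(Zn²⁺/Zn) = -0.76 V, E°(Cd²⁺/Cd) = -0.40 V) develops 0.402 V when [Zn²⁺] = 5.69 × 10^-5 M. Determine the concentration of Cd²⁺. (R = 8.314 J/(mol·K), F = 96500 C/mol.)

From the Nernst equation, ln Q = nF(E° − E)/RT = 2×96500×(0.36 − 0.402)/(8.314×340) = -2.868, so Q = 0.0568.
With Q = [Zn²⁺]/[Cd²⁺] and the known concentrations, [Cd²⁺] in the denominator gives [Cd²⁺] = 0.001 M.

0.001 M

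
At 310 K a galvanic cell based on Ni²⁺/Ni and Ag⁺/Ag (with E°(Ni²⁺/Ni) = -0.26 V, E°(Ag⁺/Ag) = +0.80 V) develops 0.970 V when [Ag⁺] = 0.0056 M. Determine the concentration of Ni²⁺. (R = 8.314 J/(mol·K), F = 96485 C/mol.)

From the Nernst equation, ln Q = nF(E° − E)/RT = 2×96485×(1.06 − 0.970)/(8.314×310) = 6.738, so Q = 844.
With Q = [Ni²⁺]/[Ag⁺]^2 and the known concentrations, [Ni²⁺] in the numerator gives [Ni²⁺] = 0.026 M.

0.026 M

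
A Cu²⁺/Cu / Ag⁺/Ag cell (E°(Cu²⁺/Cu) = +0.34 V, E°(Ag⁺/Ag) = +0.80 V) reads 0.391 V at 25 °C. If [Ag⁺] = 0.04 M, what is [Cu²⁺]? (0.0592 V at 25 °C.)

From the Nernst equation, log Q = n(E° − E)/0.0592 = 2(0.46 − 0.391)/0.0592 = 2.331, so Q = 214.
With Q = [Cu²⁺]/[Ag⁺]^2 and the known concentrations, [Cu²⁺] in the numerator gives [Cu²⁺] = 0.34 M.

0.34 M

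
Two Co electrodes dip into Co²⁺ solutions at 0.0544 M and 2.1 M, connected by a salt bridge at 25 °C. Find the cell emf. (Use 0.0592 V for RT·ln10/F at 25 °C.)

Both half-cells are Co²⁺/Co, so E°_cell = 0. The concentrated side is the cathode; the cell reaction moves Co²⁺ from high to low concentration with n = 2.
Q = [Co²⁺]_dilute/[Co²⁺]_conc = 0.0544/2.1 = 0.0259.
E = 0 − (0.0592/2) log Q = −(0.0592/2)(-1.587) = 0.0470 V.

0.047 V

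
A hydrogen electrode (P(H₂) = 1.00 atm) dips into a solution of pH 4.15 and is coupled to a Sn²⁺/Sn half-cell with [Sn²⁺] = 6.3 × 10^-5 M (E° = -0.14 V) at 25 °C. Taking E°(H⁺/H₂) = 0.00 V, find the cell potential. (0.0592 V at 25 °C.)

0.019 V

The hydrogen couple is the cathode, so E°_cell = 0.14 V; n = 2.
[H⁺] = 10^(−4.15) = 7.1 × 10^-5 M, and Q = [Sn²⁺]·P(H₂) / [H⁺]^2 = 1.26 × 10^4.
E = E° − (0.0592/2) log Q = 0.14 − (0.0592/2)(4.099) = 0.019 V.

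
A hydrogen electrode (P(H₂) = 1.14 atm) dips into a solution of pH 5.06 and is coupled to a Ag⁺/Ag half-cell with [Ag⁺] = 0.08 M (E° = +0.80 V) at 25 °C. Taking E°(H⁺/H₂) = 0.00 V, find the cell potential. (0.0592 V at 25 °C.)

The Ag⁺/Ag couple is the cathode, so E°_cell = 0.80 V; n = 2.
[H⁺] = 10^(−5.06) = 8.7 × 10^-6 M, and Q = [H⁺]^2 / ([Ag⁺]^2·P(H₂)) = 1.04 × 10^-8.
E = E° − (0.0592/2) log Q = 0.80 − (0.0592/2)(-7.983) = 1.036 V.

1.04 V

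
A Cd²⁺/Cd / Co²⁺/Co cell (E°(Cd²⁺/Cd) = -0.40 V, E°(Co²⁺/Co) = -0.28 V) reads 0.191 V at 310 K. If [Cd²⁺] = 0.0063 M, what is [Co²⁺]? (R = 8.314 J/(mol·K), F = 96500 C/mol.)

1.3 M

From the Nernst equation, ln Q = nF(E° − E)/RT = 2×96500×(0.12 − 0.191)/(8.314×310) = -5.317, so Q = 0.00491.
With Q = [Cd²⁺]/[Co²⁺] and the known concentrations, [Co²⁺] in the denominator gives [Co²⁺] = 1.3 M.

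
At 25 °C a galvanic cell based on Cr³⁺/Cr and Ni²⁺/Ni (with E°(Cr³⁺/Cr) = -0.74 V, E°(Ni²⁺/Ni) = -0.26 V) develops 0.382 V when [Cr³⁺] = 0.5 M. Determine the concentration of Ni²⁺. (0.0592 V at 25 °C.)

3.1 × 10^-4 M

From the Nernst equation, log Q = n(E° − E)/0.0592 = 6(0.48 − 0.382)/0.0592 = 9.932, so Q = 8.56 × 10^9.
With Q = [Cr³⁺]^2/[Ni²⁺]^3 and the known concentrations, [Ni²⁺]^3 in the denominator gives [Ni²⁺] = 3.1 × 10^-4 M.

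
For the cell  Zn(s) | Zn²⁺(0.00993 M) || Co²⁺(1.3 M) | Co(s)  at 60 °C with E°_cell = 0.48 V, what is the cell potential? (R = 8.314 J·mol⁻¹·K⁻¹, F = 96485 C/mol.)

Balancing electrons gives n = 2; the reaction quotient is Q = [Zn²⁺]/[Co²⁺] = 0.00764.
E = E° − (RT/nF) ln Q = 0.48 − (8.314×333)/(2×96485) × (-4.875) = 0.480 + 0.070 = 0.550 V.

0.550 V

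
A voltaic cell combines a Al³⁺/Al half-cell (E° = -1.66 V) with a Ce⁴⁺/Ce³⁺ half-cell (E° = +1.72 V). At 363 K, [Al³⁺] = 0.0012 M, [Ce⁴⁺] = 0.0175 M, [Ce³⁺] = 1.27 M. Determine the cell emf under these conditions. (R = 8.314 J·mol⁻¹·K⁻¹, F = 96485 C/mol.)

3.32 V

The Ce⁴⁺/Ce³⁺ couple has the higher reduction potential and acts as the cathode, so E°_cell = +1.72 − (-1.66) = 3.38 V.
Balancing electrons gives n = 3; the reaction quotient is Q = [Al³⁺]·[Ce³⁺]^3/[Ce⁴⁺]^3 = 459.
E = E° − (RT/nF) ln Q = 3.38 − (8.314×363)/(3×96485) × (6.128) = 3.380 − 0.064 = 3.316 V.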